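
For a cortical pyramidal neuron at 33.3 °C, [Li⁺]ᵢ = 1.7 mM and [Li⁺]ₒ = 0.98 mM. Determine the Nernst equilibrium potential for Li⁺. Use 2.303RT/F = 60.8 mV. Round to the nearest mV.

-15 mV

E = (60.8/z) · log₁₀([Li⁺]_out/[Li⁺]_in) with z = +1.
= (60.8/1) · log₁₀(0.98/1.7) = 60.80 · log₁₀(0.5765)
= 60.80 · (-0.2392) = -14.54 mV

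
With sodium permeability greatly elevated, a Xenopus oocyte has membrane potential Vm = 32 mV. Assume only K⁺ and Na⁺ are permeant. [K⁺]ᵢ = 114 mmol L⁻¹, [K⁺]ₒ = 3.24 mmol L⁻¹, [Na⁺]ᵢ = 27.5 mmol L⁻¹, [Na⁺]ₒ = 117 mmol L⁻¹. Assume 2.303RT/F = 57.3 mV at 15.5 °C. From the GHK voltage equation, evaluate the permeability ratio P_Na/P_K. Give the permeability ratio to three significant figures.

Let α = P_Na/P_K. GHK: Vm = 57.3·log₁₀[(Kₒ + α·Naₒ)/(Kᵢ + α·Naᵢ)].
10^(Vm/57.3) = 10^(32.0/57.3) = 3.618
So 3.618·(Kᵢ + α·Naᵢ) = Kₒ + α·Naₒ → α = (3.618·114.0 − 3.24) / (117.0 − 3.618·27.5)
α = (412.4 − 3.24) / (117.0 − 99.49) = 409.2/17.51 = 23.38

23.4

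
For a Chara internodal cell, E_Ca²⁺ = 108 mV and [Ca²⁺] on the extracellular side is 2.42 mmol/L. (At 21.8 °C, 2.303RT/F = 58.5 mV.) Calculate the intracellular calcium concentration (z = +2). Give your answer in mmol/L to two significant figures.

0.00049 mmol/L

Nernst: E = (58.5/2) · log₁₀([out]/[in]), so log₁₀([out]/[in]) = 108.0 × 2 / 58.5 = 3.6923.
[out]/[in] = 10^(3.6923) = 4924.
[in] = 2.42 / 4924 = 0.0004915 mmol/L.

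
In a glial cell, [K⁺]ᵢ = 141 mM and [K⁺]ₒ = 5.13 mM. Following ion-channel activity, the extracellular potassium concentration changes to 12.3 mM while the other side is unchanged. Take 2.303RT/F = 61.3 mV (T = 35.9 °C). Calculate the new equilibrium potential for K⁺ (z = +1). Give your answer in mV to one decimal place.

After the shift: [K⁺]_out = 12.3, [K⁺]_in = 141 mM.
E_new = (61.3/1)·log₁₀(12.3/141) = 61.30 · (-1.0593) = -64.94 mV

-64.9 mV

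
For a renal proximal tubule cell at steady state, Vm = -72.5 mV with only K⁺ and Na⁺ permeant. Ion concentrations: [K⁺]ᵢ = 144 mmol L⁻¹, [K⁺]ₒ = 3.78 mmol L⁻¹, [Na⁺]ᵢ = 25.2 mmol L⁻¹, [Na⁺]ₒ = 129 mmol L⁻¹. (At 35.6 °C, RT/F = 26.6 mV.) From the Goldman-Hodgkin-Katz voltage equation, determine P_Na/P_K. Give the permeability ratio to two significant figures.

0.044

Let α = P_Na/P_K. GHK: Vm = 26.6·ln[(Kₒ + α·Naₒ)/(Kᵢ + α·Naᵢ)].
e^(Vm/26.6) = e^(-72.5/26.6) = 0.065509
So 0.065509·(Kᵢ + α·Naᵢ) = Kₒ + α·Naₒ → α = (0.065509·144.0 − 3.78) / (129.0 − 0.065509·25.2)
α = (9.433 − 3.78) / (129.0 − 1.651) = 5.653/127.3 = 0.04439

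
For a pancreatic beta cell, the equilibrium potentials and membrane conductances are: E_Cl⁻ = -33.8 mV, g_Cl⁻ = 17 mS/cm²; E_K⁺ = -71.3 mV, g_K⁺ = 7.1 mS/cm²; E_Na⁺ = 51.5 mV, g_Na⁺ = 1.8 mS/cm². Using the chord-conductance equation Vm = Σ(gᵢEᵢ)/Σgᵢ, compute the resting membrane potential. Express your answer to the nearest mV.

Σ gᵢEᵢ = 17·(-33.8) + 7.1·(-71.3) + 1.8·(51.5) = -988.13
Σ gᵢ = 17 + 7.1 + 1.8 = 25.9
Vm = -988.13 / 25.9 = -38.15 mV

-38 mV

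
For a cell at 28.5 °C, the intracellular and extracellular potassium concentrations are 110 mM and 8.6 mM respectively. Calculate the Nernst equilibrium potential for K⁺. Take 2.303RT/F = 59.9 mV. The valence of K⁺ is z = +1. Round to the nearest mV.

-66 mV

E = (59.9/z) · log₁₀([K⁺]_out/[K⁺]_in) with z = +1.
= (59.9/1) · log₁₀(8.6/110) = 59.90 · log₁₀(0.07818)
= 59.90 · (-1.1069) = -66.30 mV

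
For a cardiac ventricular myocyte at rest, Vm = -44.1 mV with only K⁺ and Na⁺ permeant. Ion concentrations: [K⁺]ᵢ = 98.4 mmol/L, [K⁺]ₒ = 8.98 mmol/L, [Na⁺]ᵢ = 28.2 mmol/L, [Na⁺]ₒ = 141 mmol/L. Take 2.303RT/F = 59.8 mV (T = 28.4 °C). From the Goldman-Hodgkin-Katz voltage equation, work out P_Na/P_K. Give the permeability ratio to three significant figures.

0.0665

Let α = P_Na/P_K. GHK: Vm = 59.8·log₁₀[(Kₒ + α·Naₒ)/(Kᵢ + α·Naᵢ)].
10^(Vm/59.8) = 10^(-44.1/59.8) = 0.18304
So 0.18304·(Kᵢ + α·Naᵢ) = Kₒ + α·Naₒ → α = (0.18304·98.4 − 8.98) / (141.0 − 0.18304·28.2)
α = (18.01 − 8.98) / (141.0 − 5.162) = 9.031/135.8 = 0.06648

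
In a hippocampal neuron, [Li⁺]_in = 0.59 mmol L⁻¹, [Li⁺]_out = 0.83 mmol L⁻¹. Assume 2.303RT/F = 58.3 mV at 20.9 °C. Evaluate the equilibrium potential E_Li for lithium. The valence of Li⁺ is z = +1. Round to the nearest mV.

E = (58.3/z) · log₁₀([Li⁺]_out/[Li⁺]_in) with z = +1.
= (58.3/1) · log₁₀(0.83/0.59) = 58.30 · log₁₀(1.407)
= 58.30 · (0.1482) = 8.64 mV

9 mV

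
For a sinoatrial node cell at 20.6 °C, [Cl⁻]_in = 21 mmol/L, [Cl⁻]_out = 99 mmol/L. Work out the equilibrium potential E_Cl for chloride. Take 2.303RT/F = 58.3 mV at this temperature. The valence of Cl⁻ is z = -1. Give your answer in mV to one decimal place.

-39.3 mV

E = (58.3/z) · log₁₀([Cl⁻]_out/[Cl⁻]_in) with z = -1.
For an anion, dividing by z = -1 reverses the sign.
= (58.3/-1) · log₁₀(99/21) = -58.30 · log₁₀(4.714)
= -58.30 · (0.6734) = -39.26 mV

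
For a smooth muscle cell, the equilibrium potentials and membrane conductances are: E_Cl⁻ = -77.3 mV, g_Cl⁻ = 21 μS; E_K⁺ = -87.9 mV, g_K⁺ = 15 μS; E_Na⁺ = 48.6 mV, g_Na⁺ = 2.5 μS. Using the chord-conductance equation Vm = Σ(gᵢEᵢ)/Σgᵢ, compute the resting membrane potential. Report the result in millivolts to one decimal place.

-73.3 mV

Σ gᵢEᵢ = 21·(-77.3) + 15·(-87.9) + 2.5·(48.6) = -2820.30
Σ gᵢ = 21 + 15 + 2.5 = 38.5
Vm = -2820.30 / 38.5 = -73.25 mV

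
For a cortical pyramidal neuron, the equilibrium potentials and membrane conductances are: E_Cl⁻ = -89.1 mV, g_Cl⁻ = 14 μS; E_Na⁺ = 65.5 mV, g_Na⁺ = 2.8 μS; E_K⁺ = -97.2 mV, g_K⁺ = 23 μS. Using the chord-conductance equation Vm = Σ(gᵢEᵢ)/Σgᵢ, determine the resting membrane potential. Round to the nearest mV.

-83 mV

Σ gᵢEᵢ = 14·(-89.1) + 2.8·(65.5) + 23·(-97.2) = -3299.60
Σ gᵢ = 14 + 2.8 + 23 = 39.8
Vm = -3299.60 / 39.8 = -82.90 mV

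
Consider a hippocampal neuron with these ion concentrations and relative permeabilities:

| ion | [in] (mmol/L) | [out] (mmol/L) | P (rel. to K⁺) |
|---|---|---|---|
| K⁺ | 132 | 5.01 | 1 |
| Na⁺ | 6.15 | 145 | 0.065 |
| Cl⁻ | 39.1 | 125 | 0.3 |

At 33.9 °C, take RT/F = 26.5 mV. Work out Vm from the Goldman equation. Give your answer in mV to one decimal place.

-49.6 mV

Vm = 26.5 · ln[(Σ P·[cation]ₒ + Σ P·[anion]ᵢ) / (Σ P·[cation]ᵢ + Σ P·[anion]ₒ)]
Numerator = 1×5.01 + 0.065×145 + 0.3×39.1 = 26.16
Denominator = 1×132 + 0.065×6.15 + 0.3×125 = 169.9
Vm = 26.5 · ln(0.154) = 26.5 × (-1.8708) = -49.58 mV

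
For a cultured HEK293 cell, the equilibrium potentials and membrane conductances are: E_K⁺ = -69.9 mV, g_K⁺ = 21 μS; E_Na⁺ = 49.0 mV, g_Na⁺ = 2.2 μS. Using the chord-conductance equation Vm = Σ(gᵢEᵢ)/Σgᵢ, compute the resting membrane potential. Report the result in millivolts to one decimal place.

-58.6 mV

Σ gᵢEᵢ = 21·(-69.9) + 2.2·(49.0) = -1360.10
Σ gᵢ = 21 + 2.2 = 23.2
Vm = -1360.10 / 23.2 = -58.63 mV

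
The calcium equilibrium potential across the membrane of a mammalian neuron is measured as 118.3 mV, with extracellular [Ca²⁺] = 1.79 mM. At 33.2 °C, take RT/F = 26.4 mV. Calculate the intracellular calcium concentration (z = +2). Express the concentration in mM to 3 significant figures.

Nernst: E = (26.4/2) · ln([out]/[in]), so ln([out]/[in]) = 118.3 × 2 / 26.4 = 8.9621.
[out]/[in] = e^(8.9621) = 7802.
[in] = 1.79 / 7802 = 0.0002294 mM.

0.000229 mM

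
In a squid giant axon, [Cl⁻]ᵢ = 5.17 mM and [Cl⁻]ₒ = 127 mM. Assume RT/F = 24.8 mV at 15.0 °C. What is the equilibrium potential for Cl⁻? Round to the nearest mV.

E = (24.8/z) · ln([Cl⁻]_out/[Cl⁻]_in) with z = -1.
For an anion, dividing by z = -1 reverses the sign.
= (24.8/-1) · ln(127/5.17) = -24.80 · ln(24.56)
= -24.80 · (3.2013) = -79.39 mV

-79 mV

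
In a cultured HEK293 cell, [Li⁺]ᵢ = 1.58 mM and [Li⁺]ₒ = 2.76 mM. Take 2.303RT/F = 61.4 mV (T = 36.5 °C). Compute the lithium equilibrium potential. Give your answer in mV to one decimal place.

14.9 mV

E = (61.4/z) · log₁₀([Li⁺]_out/[Li⁺]_in) with z = +1.
= (61.4/1) · log₁₀(2.76/1.58) = 61.40 · log₁₀(1.747)
= 61.40 · (0.2423) = 14.87 mV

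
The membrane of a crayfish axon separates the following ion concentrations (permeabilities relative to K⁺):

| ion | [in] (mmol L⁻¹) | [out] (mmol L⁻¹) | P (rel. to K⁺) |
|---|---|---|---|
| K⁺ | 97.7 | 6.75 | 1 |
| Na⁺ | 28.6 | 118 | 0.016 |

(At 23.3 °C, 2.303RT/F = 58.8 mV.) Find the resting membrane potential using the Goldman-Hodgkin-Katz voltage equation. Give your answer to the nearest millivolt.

-62 mV

Vm = 58.8 · log₁₀[(Σ P·[cation]ₒ + Σ P·[anion]ᵢ) / (Σ P·[cation]ᵢ + Σ P·[anion]ₒ)]
Numerator = 1×6.75 + 0.016×118 = 8.638
Denominator = 1×97.7 + 0.016×28.6 = 98.16
Vm = 58.8 · log₁₀(0.088001) = 58.8 × (-1.0555) = -62.06 mV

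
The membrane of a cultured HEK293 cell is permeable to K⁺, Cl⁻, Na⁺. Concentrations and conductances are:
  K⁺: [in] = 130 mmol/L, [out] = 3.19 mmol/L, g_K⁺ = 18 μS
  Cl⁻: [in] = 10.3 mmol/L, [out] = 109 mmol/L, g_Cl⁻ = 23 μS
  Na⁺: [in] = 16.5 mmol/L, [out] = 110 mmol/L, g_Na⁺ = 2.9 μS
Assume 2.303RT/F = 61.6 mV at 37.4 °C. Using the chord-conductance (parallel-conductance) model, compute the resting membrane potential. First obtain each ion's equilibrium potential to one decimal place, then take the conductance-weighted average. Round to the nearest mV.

E_K⁺ = (61.6/1)·log₁₀(3.19/130) = -99.2 mV
E_Cl⁻ = (61.6/-1)·log₁₀(109/10.3) = -63.1 mV
E_Na⁺ = (61.6/1)·log₁₀(110/16.5) = 50.8 mV
Vm = (Σ gᵢEᵢ)/(Σ gᵢ) = (18·-99.2 + 23·-63.1 + 2.9·50.8) / (18 + 23 + 2.9)
= -3089.58 / 43.9 = -70.38 mV

-70 mV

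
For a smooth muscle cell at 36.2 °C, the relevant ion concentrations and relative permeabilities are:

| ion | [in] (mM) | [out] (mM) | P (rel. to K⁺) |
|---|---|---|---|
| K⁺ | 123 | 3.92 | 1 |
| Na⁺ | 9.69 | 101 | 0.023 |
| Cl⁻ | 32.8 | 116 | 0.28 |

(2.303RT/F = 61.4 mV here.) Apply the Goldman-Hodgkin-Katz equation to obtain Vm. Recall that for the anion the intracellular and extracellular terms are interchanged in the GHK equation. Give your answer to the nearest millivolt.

Vm = 61.4 · log₁₀[(Σ P·[cation]ₒ + Σ P·[anion]ᵢ) / (Σ P·[cation]ᵢ + Σ P·[anion]ₒ)]
Numerator = 1×3.92 + 0.023×101 + 0.28×32.8 = 15.43
Denominator = 1×123 + 0.023×9.69 + 0.28×116 = 155.7
Vm = 61.4 · log₁₀(0.09908) = 61.4 × (-1.0040) = -61.65 mV

-62 mV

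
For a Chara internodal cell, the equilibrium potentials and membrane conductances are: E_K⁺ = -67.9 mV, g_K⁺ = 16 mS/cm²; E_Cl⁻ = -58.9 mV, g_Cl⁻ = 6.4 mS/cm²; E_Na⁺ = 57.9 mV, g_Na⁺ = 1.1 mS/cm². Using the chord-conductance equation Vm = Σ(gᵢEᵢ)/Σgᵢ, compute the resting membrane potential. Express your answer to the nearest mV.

-60 mV

Σ gᵢEᵢ = 16·(-67.9) + 6.4·(-58.9) + 1.1·(57.9) = -1399.67
Σ gᵢ = 16 + 6.4 + 1.1 = 23.5
Vm = -1399.67 / 23.5 = -59.56 mV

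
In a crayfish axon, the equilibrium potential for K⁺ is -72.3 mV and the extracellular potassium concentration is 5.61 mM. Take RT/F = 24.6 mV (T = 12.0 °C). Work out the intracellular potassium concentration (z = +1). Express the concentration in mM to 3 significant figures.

106 mM

Nernst: E = (24.6/1) · ln([out]/[in]), so ln([out]/[in]) = -72.3 × 1 / 24.6 = -2.9390.
[out]/[in] = e^(-2.9390) = 0.05292.
[in] = 5.61 / 0.05292 = 106 mM.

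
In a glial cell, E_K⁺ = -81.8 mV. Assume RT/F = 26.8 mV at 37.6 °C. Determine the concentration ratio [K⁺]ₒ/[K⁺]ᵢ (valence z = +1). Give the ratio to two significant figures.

0.047

ln([out]/[in]) = E·z/(26.8) = -81.8 × 1 / 26.8 = -3.0522
[out]/[in] = e^(-3.0522) = 0.04725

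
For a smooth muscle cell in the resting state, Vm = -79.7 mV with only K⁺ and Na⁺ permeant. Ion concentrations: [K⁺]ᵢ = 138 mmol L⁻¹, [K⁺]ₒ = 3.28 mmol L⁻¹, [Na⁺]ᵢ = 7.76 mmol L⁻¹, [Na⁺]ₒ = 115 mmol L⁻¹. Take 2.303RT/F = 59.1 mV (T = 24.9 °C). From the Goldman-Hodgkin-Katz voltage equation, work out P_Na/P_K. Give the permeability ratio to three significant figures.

Let α = P_Na/P_K. GHK: Vm = 59.1·log₁₀[(Kₒ + α·Naₒ)/(Kᵢ + α·Naᵢ)].
10^(Vm/59.1) = 10^(-79.7/59.1) = 0.044817
So 0.044817·(Kᵢ + α·Naᵢ) = Kₒ + α·Naₒ → α = (0.044817·138.0 − 3.28) / (115.0 − 0.044817·7.76)
α = (6.185 − 3.28) / (115.0 − 0.3478) = 2.905/114.7 = 0.02533

0.0253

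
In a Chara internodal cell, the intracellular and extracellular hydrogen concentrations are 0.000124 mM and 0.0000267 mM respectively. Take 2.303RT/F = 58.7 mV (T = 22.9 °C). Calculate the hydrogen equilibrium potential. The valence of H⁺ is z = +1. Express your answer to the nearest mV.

-39 mV

E = (58.7/z) · log₁₀([H⁺]_out/[H⁺]_in) with z = +1.
= (58.7/1) · log₁₀(0.0000267/0.000124) = 58.70 · log₁₀(0.2153)
= 58.70 · (-0.6669) = -39.15 mV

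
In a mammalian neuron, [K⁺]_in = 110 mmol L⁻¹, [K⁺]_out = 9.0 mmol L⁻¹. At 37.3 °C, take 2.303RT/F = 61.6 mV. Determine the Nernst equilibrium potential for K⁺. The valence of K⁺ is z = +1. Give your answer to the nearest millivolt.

E = (61.6/z) · log₁₀([K⁺]_out/[K⁺]_in) with z = +1.
= (61.6/1) · log₁₀(9.0/110) = 61.60 · log₁₀(0.08182)
= 61.60 · (-1.0872) = -66.97 mV

-67 mV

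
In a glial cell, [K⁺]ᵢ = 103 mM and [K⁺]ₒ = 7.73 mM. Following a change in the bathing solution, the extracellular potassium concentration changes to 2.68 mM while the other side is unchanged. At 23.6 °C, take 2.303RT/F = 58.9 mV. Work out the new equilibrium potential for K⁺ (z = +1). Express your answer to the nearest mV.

-93 mV

After the shift: [K⁺]_out = 2.68, [K⁺]_in = 103 mM.
E_new = (58.9/1)·log₁₀(2.68/103) = 58.90 · (-1.5847) = -93.34 mV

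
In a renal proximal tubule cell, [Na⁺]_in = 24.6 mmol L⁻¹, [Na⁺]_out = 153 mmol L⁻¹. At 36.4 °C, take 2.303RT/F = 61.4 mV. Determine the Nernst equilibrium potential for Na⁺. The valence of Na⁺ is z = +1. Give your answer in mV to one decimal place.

E = (61.4/z) · log₁₀([Na⁺]_out/[Na⁺]_in) with z = +1.
= (61.4/1) · log₁₀(153/24.6) = 61.40 · log₁₀(6.22)
= 61.40 · (0.7938) = 48.74 mV

48.7 mV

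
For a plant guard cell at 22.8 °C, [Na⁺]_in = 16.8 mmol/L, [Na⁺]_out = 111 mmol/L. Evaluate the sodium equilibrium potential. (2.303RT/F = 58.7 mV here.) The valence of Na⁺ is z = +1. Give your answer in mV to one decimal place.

48.1 mV

E = (58.7/z) · log₁₀([Na⁺]_out/[Na⁺]_in) with z = +1.
= (58.7/1) · log₁₀(111/16.8) = 58.70 · log₁₀(6.607)
= 58.70 · (0.8200) = 48.13 mV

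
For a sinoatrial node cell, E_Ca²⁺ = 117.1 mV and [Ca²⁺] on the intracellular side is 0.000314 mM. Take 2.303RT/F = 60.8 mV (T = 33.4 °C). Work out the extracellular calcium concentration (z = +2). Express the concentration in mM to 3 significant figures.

Nernst: E = (60.8/2) · log₁₀([out]/[in]), so log₁₀([out]/[in]) = 117.1 × 2 / 60.8 = 3.8520.
[out]/[in] = 10^(3.8520) = 7112.
[out] = 7112 × 0.000314 = 2.233 mM.

2.23 mM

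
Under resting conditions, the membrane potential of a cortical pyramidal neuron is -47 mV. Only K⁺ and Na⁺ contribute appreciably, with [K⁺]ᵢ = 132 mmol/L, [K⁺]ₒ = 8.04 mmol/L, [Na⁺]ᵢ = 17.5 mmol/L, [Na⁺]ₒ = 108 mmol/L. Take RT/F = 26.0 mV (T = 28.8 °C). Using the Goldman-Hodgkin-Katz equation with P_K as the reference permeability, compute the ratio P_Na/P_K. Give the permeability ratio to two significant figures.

Let α = P_Na/P_K. GHK: Vm = 26.0·ln[(Kₒ + α·Naₒ)/(Kᵢ + α·Naᵢ)].
e^(Vm/26.0) = e^(-47.0/26.0) = 0.16403
So 0.16403·(Kᵢ + α·Naᵢ) = Kₒ + α·Naₒ → α = (0.16403·132.0 − 8.04) / (108.0 − 0.16403·17.5)
α = (21.65 − 8.04) / (108.0 − 2.871) = 13.61/105.1 = 0.1295

0.13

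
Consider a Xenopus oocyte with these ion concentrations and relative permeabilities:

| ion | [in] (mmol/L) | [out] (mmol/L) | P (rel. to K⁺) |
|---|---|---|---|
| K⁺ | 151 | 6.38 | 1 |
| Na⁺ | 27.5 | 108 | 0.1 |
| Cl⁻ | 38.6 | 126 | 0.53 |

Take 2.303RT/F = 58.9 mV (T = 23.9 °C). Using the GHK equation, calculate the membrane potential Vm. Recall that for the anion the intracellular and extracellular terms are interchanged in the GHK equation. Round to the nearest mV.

-45 mV

Vm = 58.9 · log₁₀[(Σ P·[cation]ₒ + Σ P·[anion]ᵢ) / (Σ P·[cation]ᵢ + Σ P·[anion]ₒ)]
Numerator = 1×6.38 + 0.1×108 + 0.53×38.6 = 37.64
Denominator = 1×151 + 0.1×27.5 + 0.53×126 = 220.5
Vm = 58.9 · log₁₀(0.17067) = 58.9 × (-0.7678) = -45.23 mV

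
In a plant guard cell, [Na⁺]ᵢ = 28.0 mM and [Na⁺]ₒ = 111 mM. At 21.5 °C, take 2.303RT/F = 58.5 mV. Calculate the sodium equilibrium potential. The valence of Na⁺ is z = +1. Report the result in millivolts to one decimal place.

35.0 mV

E = (58.5/z) · log₁₀([Na⁺]_out/[Na⁺]_in) with z = +1.
= (58.5/1) · log₁₀(111/28.0) = 58.50 · log₁₀(3.964)
= 58.50 · (0.5982) = 34.99 mV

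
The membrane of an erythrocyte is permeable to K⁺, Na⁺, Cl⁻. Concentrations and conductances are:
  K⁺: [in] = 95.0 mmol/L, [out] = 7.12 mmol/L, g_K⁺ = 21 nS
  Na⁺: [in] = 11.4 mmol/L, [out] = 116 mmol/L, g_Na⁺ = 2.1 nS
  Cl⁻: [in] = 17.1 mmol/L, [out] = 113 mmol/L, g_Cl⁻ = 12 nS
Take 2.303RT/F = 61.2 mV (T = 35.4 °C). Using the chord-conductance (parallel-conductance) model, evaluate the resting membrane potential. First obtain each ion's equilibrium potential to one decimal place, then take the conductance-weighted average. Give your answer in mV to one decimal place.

-54.7 mV

E_K⁺ = (61.2/1)·log₁₀(7.12/95.0) = -68.9 mV
E_Na⁺ = (61.2/1)·log₁₀(116/11.4) = 61.7 mV
E_Cl⁻ = (61.2/-1)·log₁₀(113/17.1) = -50.2 mV
Vm = (Σ gᵢEᵢ)/(Σ gᵢ) = (21·-68.9 + 2.1·61.7 + 12·-50.2) / (21 + 2.1 + 12)
= -1919.73 / 35.1 = -54.69 mV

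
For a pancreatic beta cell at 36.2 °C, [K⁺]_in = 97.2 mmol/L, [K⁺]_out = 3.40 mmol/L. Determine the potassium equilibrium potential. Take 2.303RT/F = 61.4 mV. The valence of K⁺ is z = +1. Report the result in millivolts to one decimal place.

E = (61.4/z) · log₁₀([K⁺]_out/[K⁺]_in) with z = +1.
= (61.4/1) · log₁₀(3.40/97.2) = 61.40 · log₁₀(0.03498)
= 61.40 · (-1.4562) = -89.41 mV

-89.4 mV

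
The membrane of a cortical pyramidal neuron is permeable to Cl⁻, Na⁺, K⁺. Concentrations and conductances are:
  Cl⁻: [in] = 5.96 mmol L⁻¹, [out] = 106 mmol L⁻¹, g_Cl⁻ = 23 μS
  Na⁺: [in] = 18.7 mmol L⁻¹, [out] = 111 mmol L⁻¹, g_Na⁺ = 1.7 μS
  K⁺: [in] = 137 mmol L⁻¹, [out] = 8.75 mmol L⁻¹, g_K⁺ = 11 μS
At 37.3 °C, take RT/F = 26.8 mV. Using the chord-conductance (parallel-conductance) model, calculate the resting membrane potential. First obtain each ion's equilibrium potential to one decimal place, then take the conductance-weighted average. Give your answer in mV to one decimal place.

E_Cl⁻ = (26.8/-1)·ln(106/5.96) = -77.1 mV
E_Na⁺ = (26.8/1)·ln(111/18.7) = 47.7 mV
E_K⁺ = (26.8/1)·ln(8.75/137) = -73.7 mV
Vm = (Σ gᵢEᵢ)/(Σ gᵢ) = (23·-77.1 + 1.7·47.7 + 11·-73.7) / (23 + 1.7 + 11)
= -2502.91 / 35.7 = -70.11 mV

-70.1 mV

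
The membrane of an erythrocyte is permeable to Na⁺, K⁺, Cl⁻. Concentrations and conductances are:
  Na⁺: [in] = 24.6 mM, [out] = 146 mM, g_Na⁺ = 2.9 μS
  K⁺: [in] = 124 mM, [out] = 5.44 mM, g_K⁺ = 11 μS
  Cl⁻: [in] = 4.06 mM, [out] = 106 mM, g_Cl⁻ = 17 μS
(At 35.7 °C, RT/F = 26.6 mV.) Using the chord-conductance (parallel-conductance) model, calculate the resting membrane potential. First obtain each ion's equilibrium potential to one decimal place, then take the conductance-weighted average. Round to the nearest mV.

-73 mV

E_Na⁺ = (26.6/1)·ln(146/24.6) = 47.4 mV
E_K⁺ = (26.6/1)·ln(5.44/124) = -83.2 mV
E_Cl⁻ = (26.6/-1)·ln(106/4.06) = -86.8 mV
Vm = (Σ gᵢEᵢ)/(Σ gᵢ) = (2.9·47.4 + 11·-83.2 + 17·-86.8) / (2.9 + 11 + 17)
= -2253.34 / 30.9 = -72.92 mV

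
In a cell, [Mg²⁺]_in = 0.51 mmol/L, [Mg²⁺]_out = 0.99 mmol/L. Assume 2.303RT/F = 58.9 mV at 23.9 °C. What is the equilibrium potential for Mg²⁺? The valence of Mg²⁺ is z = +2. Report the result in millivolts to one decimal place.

8.5 mV

E = (58.9/z) · log₁₀([Mg²⁺]_out/[Mg²⁺]_in) with z = +2.
= (58.9/2) · log₁₀(0.99/0.51) = 29.45 · log₁₀(1.941)
= 29.45 · (0.2881) = 8.48 mV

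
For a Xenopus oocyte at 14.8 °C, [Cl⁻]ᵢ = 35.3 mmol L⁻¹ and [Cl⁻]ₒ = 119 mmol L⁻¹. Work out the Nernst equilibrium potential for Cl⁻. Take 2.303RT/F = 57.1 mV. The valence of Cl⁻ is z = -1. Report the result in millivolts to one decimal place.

E = (57.1/z) · log₁₀([Cl⁻]_out/[Cl⁻]_in) with z = -1.
For an anion, dividing by z = -1 reverses the sign.
= (57.1/-1) · log₁₀(119/35.3) = -57.10 · log₁₀(3.371)
= -57.10 · (0.5278) = -30.14 mV

-30.1 mV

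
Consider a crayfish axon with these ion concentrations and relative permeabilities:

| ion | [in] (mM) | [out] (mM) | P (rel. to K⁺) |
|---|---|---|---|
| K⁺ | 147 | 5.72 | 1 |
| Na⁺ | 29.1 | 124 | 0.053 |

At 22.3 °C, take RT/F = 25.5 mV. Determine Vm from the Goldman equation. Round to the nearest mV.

-64 mV

Vm = 25.5 · ln[(Σ P·[cation]ₒ + Σ P·[anion]ᵢ) / (Σ P·[cation]ᵢ + Σ P·[anion]ₒ)]
Numerator = 1×5.72 + 0.053×124 = 12.29
Denominator = 1×147 + 0.053×29.1 = 148.5
Vm = 25.5 · ln(0.082751) = 25.5 × (-2.4919) = -63.54 mV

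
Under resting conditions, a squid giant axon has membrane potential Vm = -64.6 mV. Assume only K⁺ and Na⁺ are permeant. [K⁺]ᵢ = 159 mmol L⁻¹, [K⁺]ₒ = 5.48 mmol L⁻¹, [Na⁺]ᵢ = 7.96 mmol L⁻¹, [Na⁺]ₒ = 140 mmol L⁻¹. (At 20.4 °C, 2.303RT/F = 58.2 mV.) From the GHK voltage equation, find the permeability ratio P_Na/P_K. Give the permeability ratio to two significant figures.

0.049

Let α = P_Na/P_K. GHK: Vm = 58.2·log₁₀[(Kₒ + α·Naₒ)/(Kᵢ + α·Naᵢ)].
10^(Vm/58.2) = 10^(-64.6/58.2) = 0.077631
So 0.077631·(Kᵢ + α·Naᵢ) = Kₒ + α·Naₒ → α = (0.077631·159.0 − 5.48) / (140.0 − 0.077631·7.96)
α = (12.34 − 5.48) / (140.0 − 0.6179) = 6.863/139.4 = 0.04924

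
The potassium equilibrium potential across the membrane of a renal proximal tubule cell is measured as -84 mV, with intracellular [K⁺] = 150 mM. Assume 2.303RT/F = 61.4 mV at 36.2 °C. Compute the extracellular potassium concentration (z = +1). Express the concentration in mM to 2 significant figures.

Nernst: E = (61.4/1) · log₁₀([out]/[in]), so log₁₀([out]/[in]) = -84.0 × 1 / 61.4 = -1.3681.
[out]/[in] = 10^(-1.3681) = 0.04285.
[out] = 0.04285 × 150 = 6.427 mM.

6.4 mM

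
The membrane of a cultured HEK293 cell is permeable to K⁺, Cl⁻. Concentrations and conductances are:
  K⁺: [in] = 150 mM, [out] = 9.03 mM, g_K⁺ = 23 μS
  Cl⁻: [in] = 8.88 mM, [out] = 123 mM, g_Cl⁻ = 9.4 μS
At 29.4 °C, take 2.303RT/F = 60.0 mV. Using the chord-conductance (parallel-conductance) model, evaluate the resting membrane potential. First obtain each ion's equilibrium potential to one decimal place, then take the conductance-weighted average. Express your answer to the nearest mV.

-72 mV

E_K⁺ = (60.0/1)·log₁₀(9.03/150) = -73.2 mV
E_Cl⁻ = (60.0/-1)·log₁₀(123/8.88) = -68.5 mV
Vm = (Σ gᵢEᵢ)/(Σ gᵢ) = (23·-73.2 + 9.4·-68.5) / (23 + 9.4)
= -2327.50 / 32.4 = -71.84 mV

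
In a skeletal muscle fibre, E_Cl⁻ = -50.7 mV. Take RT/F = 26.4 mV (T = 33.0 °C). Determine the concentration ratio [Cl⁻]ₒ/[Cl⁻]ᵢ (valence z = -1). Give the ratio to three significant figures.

6.82

ln([out]/[in]) = E·z/(26.4) = -50.7 × -1 / 26.4 = 1.9205
[out]/[in] = e^(1.9205) = 6.824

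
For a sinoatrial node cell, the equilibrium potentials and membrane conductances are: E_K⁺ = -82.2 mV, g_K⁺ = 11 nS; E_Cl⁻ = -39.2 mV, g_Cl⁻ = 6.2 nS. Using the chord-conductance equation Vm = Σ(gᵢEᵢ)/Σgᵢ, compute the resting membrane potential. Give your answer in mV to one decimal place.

Σ gᵢEᵢ = 11·(-82.2) + 6.2·(-39.2) = -1147.24
Σ gᵢ = 11 + 6.2 = 17.2
Vm = -1147.24 / 17.2 = -66.70 mV

-66.7 mV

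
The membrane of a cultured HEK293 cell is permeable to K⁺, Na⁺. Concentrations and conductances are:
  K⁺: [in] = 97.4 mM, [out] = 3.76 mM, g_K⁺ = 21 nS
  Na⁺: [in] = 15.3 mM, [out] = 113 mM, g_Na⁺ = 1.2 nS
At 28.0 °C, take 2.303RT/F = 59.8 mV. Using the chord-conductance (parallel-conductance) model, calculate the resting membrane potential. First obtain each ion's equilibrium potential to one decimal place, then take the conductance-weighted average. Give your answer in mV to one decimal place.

E_K⁺ = (59.8/1)·log₁₀(3.76/97.4) = -84.5 mV
E_Na⁺ = (59.8/1)·log₁₀(113/15.3) = 51.9 mV
Vm = (Σ gᵢEᵢ)/(Σ gᵢ) = (21·-84.5 + 1.2·51.9) / (21 + 1.2)
= -1712.22 / 22.2 = -77.13 mV

-77.1 mV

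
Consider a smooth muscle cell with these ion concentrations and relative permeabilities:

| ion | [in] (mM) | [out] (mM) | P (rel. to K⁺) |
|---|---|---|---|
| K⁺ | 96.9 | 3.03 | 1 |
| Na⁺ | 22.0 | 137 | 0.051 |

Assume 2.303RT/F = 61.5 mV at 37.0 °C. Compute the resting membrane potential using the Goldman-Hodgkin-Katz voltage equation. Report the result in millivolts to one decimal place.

-60.9 mV

Vm = 61.5 · log₁₀[(Σ P·[cation]ₒ + Σ P·[anion]ᵢ) / (Σ P·[cation]ᵢ + Σ P·[anion]ₒ)]
Numerator = 1×3.03 + 0.051×137 = 10.02
Denominator = 1×96.9 + 0.051×22.0 = 98.02
Vm = 61.5 · log₁₀(0.10219) = 61.5 × (-0.9906) = -60.92 mV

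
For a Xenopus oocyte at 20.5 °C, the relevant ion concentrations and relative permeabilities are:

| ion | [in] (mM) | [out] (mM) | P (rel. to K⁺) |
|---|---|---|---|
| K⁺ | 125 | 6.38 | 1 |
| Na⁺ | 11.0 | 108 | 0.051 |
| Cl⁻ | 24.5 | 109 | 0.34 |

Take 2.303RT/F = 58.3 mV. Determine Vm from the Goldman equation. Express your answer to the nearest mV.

Vm = 58.3 · log₁₀[(Σ P·[cation]ₒ + Σ P·[anion]ᵢ) / (Σ P·[cation]ᵢ + Σ P·[anion]ₒ)]
Numerator = 1×6.38 + 0.051×108 + 0.34×24.5 = 20.22
Denominator = 1×125 + 0.051×11.0 + 0.34×109 = 162.6
Vm = 58.3 · log₁₀(0.12433) = 58.3 × (-0.9054) = -52.79 mV

-53 mV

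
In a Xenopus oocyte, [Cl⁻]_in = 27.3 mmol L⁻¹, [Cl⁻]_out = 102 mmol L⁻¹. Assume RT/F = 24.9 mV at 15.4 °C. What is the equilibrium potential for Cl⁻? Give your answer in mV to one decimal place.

E = (24.9/z) · ln([Cl⁻]_out/[Cl⁻]_in) with z = -1.
For an anion, dividing by z = -1 reverses the sign.
= (24.9/-1) · ln(102/27.3) = -24.90 · ln(3.736)
= -24.90 · (1.3181) = -32.82 mV

-32.8 mV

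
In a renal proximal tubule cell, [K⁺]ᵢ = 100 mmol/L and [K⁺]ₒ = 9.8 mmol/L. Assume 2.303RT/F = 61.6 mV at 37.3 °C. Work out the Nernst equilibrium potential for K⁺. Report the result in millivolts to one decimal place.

-62.1 mV

E = (61.6/z) · log₁₀([K⁺]_out/[K⁺]_in) with z = +1.
= (61.6/1) · log₁₀(9.8/100) = 61.60 · log₁₀(0.098)
= 61.60 · (-1.0088) = -62.14 mV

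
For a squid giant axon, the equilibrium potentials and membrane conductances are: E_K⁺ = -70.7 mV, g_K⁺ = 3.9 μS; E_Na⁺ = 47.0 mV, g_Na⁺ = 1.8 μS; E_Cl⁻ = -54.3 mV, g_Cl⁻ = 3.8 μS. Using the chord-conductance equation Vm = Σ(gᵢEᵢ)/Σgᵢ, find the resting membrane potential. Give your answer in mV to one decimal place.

-41.8 mV

Σ gᵢEᵢ = 3.9·(-70.7) + 1.8·(47.0) + 3.8·(-54.3) = -397.47
Σ gᵢ = 3.9 + 1.8 + 3.8 = 9.5
Vm = -397.47 / 9.5 = -41.84 mV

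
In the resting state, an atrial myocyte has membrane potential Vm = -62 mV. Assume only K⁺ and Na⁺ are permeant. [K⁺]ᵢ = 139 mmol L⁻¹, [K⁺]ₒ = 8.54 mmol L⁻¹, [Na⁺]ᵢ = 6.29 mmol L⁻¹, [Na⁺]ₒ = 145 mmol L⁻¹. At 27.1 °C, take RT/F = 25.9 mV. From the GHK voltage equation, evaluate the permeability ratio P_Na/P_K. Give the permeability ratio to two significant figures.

Let α = P_Na/P_K. GHK: Vm = 25.9·ln[(Kₒ + α·Naₒ)/(Kᵢ + α·Naᵢ)].
e^(Vm/25.9) = e^(-62.0/25.9) = 0.09128
So 0.09128·(Kᵢ + α·Naᵢ) = Kₒ + α·Naₒ → α = (0.09128·139.0 − 8.54) / (145.0 − 0.09128·6.29)
α = (12.69 − 8.54) / (145.0 − 0.5742) = 4.148/144.4 = 0.02872

0.029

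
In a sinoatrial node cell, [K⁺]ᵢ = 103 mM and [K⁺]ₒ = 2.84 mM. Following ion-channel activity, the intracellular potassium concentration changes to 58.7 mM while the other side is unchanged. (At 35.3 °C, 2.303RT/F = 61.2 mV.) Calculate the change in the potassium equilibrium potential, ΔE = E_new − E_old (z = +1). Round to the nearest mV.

15 mV

E_old = (61.2/1)·log₁₀(2.84/103) = -95.44 mV
E_new = (61.2/1)·log₁₀(2.84/58.7) = -80.50 mV
ΔE = -80.50 − (-95.44) = 14.94 mV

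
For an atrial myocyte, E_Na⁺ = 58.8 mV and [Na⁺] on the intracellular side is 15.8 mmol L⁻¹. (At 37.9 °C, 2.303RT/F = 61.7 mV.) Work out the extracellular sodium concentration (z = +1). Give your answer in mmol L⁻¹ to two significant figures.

Nernst: E = (61.7/1) · log₁₀([out]/[in]), so log₁₀([out]/[in]) = 58.8 × 1 / 61.7 = 0.9530.
[out]/[in] = 10^(0.9530) = 8.974.
[out] = 8.974 × 15.8 = 141.8 mmol L⁻¹.

140 mmol L⁻¹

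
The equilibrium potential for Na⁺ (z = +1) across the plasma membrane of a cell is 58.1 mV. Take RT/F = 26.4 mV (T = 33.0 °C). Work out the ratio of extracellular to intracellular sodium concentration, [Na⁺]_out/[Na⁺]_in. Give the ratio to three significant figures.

ln([out]/[in]) = E·z/(26.4) = 58.1 × 1 / 26.4 = 2.2008
[out]/[in] = e^(2.2008) = 9.032

9.03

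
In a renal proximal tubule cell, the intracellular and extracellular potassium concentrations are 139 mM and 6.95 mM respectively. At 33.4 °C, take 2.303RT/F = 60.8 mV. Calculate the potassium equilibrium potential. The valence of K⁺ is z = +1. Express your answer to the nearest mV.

-79 mV

E = (60.8/z) · log₁₀([K⁺]_out/[K⁺]_in) with z = +1.
= (60.8/1) · log₁₀(6.95/139) = 60.80 · log₁₀(0.05)
= 60.80 · (-1.3010) = -79.10 mV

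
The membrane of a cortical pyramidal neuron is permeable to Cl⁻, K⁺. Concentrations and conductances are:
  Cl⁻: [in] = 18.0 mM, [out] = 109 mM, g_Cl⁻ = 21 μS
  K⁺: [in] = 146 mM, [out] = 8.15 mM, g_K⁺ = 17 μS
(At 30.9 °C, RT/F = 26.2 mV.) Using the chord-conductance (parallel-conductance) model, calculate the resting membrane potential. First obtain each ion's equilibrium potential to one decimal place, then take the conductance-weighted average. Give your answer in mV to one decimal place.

E_Cl⁻ = (26.2/-1)·ln(109/18.0) = -47.2 mV
E_K⁺ = (26.2/1)·ln(8.15/146) = -75.6 mV
Vm = (Σ gᵢEᵢ)/(Σ gᵢ) = (21·-47.2 + 17·-75.6) / (21 + 17)
= -2276.40 / 38 = -59.91 mV

-59.9 mV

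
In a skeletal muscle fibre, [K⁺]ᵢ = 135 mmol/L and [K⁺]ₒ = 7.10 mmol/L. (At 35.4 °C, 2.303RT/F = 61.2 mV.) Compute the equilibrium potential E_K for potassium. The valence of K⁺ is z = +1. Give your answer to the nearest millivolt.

E = (61.2/z) · log₁₀([K⁺]_out/[K⁺]_in) with z = +1.
= (61.2/1) · log₁₀(7.10/135) = 61.20 · log₁₀(0.05259)
= 61.20 · (-1.2791) = -78.28 mV

-78 mV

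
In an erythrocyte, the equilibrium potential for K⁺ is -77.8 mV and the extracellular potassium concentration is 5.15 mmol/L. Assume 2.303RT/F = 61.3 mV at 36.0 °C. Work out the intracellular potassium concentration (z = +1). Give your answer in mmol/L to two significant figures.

Nernst: E = (61.3/1) · log₁₀([out]/[in]), so log₁₀([out]/[in]) = -77.8 × 1 / 61.3 = -1.2692.
[out]/[in] = 10^(-1.2692) = 0.05381.
[in] = 5.15 / 0.05381 = 95.71 mmol/L.

96 mmol/L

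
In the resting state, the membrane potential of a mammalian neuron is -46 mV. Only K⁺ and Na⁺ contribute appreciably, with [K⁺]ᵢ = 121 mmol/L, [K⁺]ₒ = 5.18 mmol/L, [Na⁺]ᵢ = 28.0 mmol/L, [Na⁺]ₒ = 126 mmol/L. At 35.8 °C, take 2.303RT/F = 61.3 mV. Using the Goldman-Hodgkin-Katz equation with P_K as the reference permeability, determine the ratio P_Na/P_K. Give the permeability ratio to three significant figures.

Let α = P_Na/P_K. GHK: Vm = 61.3·log₁₀[(Kₒ + α·Naₒ)/(Kᵢ + α·Naᵢ)].
10^(Vm/61.3) = 10^(-46.0/61.3) = 0.17766
So 0.17766·(Kᵢ + α·Naᵢ) = Kₒ + α·Naₒ → α = (0.17766·121.0 − 5.18) / (126.0 − 0.17766·28.0)
α = (21.5 − 5.18) / (126.0 − 4.975) = 16.32/121 = 0.1348

0.135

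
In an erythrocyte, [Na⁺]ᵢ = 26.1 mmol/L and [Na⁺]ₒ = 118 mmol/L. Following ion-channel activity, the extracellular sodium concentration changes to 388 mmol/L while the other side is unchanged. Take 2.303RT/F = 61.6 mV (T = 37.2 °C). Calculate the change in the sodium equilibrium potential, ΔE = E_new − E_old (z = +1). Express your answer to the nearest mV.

32 mV

E_old = (61.6/1)·log₁₀(118/26.1) = 40.36 mV
E_new = (61.6/1)·log₁₀(388/26.1) = 72.21 mV
ΔE = 72.21 − (40.36) = 31.84 mV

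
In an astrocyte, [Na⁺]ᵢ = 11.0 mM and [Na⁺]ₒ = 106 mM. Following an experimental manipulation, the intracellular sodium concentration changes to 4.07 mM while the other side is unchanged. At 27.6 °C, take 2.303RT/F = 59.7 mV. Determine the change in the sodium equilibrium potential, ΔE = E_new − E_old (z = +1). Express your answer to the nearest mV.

26 mV

E_old = (59.7/1)·log₁₀(106/11.0) = 58.74 mV
E_new = (59.7/1)·log₁₀(106/4.07) = 84.52 mV
ΔE = 84.52 − (58.74) = 25.78 mV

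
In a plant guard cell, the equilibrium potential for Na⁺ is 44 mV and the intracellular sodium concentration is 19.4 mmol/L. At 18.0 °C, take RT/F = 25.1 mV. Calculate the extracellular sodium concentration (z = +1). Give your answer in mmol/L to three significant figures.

Nernst: E = (25.1/1) · ln([out]/[in]), so ln([out]/[in]) = 44.0 × 1 / 25.1 = 1.7530.
[out]/[in] = e^(1.7530) = 5.772.
[out] = 5.772 × 19.4 = 112 mmol/L.

112 mmol/L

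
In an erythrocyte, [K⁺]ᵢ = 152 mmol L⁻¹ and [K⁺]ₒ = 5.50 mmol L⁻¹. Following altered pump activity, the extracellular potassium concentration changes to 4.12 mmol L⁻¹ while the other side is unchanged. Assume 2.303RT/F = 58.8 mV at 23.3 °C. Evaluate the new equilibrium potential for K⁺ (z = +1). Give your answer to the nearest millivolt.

-92 mV

After the shift: [K⁺]_out = 4.12, [K⁺]_in = 152 mmol L⁻¹.
E_new = (58.8/1)·log₁₀(4.12/152) = 58.80 · (-1.5669) = -92.14 mV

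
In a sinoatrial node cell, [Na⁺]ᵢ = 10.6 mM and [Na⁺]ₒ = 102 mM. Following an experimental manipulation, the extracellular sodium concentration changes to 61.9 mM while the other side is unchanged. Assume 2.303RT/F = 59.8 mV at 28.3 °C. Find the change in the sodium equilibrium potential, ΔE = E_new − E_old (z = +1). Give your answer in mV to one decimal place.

E_old = (59.8/1)·log₁₀(102/10.6) = 58.80 mV
E_new = (59.8/1)·log₁₀(61.9/10.6) = 45.83 mV
ΔE = 45.83 − (58.80) = -12.97 mV

-13.0 mV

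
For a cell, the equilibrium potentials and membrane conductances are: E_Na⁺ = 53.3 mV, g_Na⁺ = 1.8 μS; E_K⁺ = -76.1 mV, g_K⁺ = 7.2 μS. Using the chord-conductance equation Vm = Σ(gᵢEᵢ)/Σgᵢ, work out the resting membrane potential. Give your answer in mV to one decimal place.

Σ gᵢEᵢ = 1.8·(53.3) + 7.2·(-76.1) = -451.98
Σ gᵢ = 1.8 + 7.2 = 9
Vm = -451.98 / 9 = -50.22 mV

-50.2 mV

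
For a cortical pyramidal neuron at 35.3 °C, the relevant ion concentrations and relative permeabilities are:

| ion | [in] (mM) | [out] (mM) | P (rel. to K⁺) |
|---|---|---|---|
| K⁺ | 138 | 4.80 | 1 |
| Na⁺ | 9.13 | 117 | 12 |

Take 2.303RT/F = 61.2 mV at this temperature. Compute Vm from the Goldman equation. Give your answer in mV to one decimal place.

46.2 mV

Vm = 61.2 · log₁₀[(Σ P·[cation]ₒ + Σ P·[anion]ᵢ) / (Σ P·[cation]ᵢ + Σ P·[anion]ₒ)]
Numerator = 1×4.80 + 12×117 = 1409
Denominator = 1×138 + 12×9.13 = 247.6
Vm = 61.2 · log₁₀(5.6907) = 61.2 × (0.7552) = 46.22 mV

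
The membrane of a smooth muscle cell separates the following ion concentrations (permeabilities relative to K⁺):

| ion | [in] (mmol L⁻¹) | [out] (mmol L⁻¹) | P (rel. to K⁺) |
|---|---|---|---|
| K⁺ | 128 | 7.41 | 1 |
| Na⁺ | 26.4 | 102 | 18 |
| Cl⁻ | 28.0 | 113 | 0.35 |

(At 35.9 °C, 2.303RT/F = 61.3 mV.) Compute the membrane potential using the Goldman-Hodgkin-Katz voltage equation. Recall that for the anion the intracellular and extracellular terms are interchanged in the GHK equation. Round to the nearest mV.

Vm = 61.3 · log₁₀[(Σ P·[cation]ₒ + Σ P·[anion]ᵢ) / (Σ P·[cation]ᵢ + Σ P·[anion]ₒ)]
Numerator = 1×7.41 + 18×102 + 0.35×28.0 = 1853
Denominator = 1×128 + 18×26.4 + 0.35×113 = 642.8
Vm = 61.3 · log₁₀(2.8833) = 61.3 × (0.4599) = 28.19 mV

28 mV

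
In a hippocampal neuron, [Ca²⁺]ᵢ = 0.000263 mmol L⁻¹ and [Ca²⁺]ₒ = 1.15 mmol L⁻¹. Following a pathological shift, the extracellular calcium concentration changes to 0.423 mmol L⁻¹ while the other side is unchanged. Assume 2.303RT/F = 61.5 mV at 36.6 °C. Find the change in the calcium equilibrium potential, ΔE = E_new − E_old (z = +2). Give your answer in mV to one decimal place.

-13.4 mV

E_old = (61.5/2)·log₁₀(1.15/0.000263) = 111.95 mV
E_new = (61.5/2)·log₁₀(0.423/0.000263) = 98.60 mV
ΔE = 98.60 − (111.95) = -13.36 mV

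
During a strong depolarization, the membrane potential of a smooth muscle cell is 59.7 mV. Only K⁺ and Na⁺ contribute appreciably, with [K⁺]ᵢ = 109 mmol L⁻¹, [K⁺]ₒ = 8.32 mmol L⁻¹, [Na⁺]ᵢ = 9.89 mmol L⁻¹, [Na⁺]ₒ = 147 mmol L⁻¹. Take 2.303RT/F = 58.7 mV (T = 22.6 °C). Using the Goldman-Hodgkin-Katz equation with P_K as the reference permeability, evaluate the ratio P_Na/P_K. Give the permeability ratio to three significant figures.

25.5

Let α = P_Na/P_K. GHK: Vm = 58.7·log₁₀[(Kₒ + α·Naₒ)/(Kᵢ + α·Naᵢ)].
10^(Vm/58.7) = 10^(59.7/58.7) = 10.4
So 10.4·(Kᵢ + α·Naᵢ) = Kₒ + α·Naₒ → α = (10.4·109.0 − 8.32) / (147.0 − 10.4·9.89)
α = (1134 − 8.32) / (147.0 − 102.9) = 1125/44.14 = 25.49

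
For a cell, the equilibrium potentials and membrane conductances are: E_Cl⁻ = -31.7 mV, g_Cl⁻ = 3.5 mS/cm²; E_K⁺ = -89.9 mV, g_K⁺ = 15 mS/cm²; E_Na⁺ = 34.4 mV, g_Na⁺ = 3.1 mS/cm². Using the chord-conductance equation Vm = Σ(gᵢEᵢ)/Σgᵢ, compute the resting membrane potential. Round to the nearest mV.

Σ gᵢEᵢ = 3.5·(-31.7) + 15·(-89.9) + 3.1·(34.4) = -1352.81
Σ gᵢ = 3.5 + 15 + 3.1 = 21.6
Vm = -1352.81 / 21.6 = -62.63 mV

-63 mV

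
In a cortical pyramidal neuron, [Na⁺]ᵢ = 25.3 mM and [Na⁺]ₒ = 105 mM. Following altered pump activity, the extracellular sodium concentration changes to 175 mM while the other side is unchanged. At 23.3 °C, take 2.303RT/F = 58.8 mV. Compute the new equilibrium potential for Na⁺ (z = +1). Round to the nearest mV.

After the shift: [Na⁺]_out = 175, [Na⁺]_in = 25.3 mM.
E_new = (58.8/1)·log₁₀(175/25.3) = 58.80 · (0.8399) = 49.39 mV

49 mV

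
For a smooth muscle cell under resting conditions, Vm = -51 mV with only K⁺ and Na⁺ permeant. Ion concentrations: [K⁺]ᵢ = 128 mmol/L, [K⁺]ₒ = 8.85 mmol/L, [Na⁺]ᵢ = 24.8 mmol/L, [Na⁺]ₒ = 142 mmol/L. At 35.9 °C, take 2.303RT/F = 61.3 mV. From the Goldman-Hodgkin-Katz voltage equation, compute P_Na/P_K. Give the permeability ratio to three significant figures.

Let α = P_Na/P_K. GHK: Vm = 61.3·log₁₀[(Kₒ + α·Naₒ)/(Kᵢ + α·Naᵢ)].
10^(Vm/61.3) = 10^(-51.0/61.3) = 0.14724
So 0.14724·(Kᵢ + α·Naᵢ) = Kₒ + α·Naₒ → α = (0.14724·128.0 − 8.85) / (142.0 − 0.14724·24.8)
α = (18.85 − 8.85) / (142.0 − 3.652) = 9.997/138.3 = 0.07226

0.0723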